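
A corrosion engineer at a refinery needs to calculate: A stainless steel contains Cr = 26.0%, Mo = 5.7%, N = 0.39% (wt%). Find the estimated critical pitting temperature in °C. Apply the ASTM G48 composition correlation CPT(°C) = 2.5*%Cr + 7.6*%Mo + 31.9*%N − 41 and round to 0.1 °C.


Apply the ASTM G48 empirical CPT estimate: CPT(°C) = 2.5*%Cr + 7.6*%Mo + 31.9*%N − 41
2.5*26.0 = 65; 7.6*5.7 = 43.32; 31.9*0.39 = 12.441
CPT = 65 + 43.32 + 12.441 − 41 = 79.761 °C
Rounded to 0.1 °C: CPT ≈ 79.8 °C

79.8 °C


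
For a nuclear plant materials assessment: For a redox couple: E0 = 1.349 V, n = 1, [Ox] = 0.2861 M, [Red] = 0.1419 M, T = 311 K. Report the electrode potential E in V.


Apply the Nernst equation: E = E0 + (RT/nF)*ln([Ox]/[Red])
Step 1: RT/nF = 8.314*311/(1*96485) = 0.02679851 V
Step 2: [Ox]/[Red] = 0.2861/0.1419 = 2.016209
Step 3: ln(2.016209) = 0.701219
Step 4: correction = 0.02679851 * 0.701219 = 0.0188 V
E = 1.349 + 0.0188 = 1.3678 V

1.3678 V


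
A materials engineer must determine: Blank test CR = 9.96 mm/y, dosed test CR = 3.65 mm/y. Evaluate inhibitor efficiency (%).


Apply the inhibitor-efficiency definition: IE = (CR_blank − CR_inh)/CR_blank × 100
IE = (9.96 − 3.65) / 9.96 × 100
IE = 6.31 / 9.96 × 100 = 63.4 %

63.4 %


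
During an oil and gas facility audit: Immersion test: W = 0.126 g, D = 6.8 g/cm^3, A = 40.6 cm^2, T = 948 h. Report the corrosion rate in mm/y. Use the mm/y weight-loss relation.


Apply the mm/y weight-loss relation: CR = 87600 * W / (D * A * T)
Numerator: 87600 * 0.126 = 11037.6
Denominator: 6.8 * 40.6 * 948 = 261723.84
CR = 11037.6 / 261723.84 = 0.0422 mm/y

0.0422 mm/y


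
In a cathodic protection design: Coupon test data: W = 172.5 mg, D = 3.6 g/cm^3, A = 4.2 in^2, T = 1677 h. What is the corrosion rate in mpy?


Apply the mpy weight-loss relation: CR = 534 * W / (D * A * T)
Numerator: 534 * 172.5 = 92115.0
Denominator: 3.6 * 4.2 * 1677 = 25356.24
CR = 92115.0 / 25356.24 = 3.633 mpy

3.633 mpy


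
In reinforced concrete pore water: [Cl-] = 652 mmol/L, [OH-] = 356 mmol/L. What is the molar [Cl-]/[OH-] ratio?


Threshold parameter = [Cl-] / [OH-] (molar basis; both in mmol/L, so units cancel)
Ratio = 652 / 356 = 1.83

1.83


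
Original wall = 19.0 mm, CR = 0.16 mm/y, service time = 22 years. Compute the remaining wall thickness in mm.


Remaining wall = original − CR × time
t = 19.0 − 0.16*22 = 19.0 − 3.52 = 15.48 mm

15.48 mm


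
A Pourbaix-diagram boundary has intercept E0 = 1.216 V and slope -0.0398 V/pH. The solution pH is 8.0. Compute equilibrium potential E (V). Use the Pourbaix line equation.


Apply the Pourbaix line equation: E = E0 + slope*pH
E = 1.216 + (-0.0398)*8.0 = 1.216 + (-0.3184) = 0.8976 V
Rounded to 3 decimal places: E = 0.898 V

0.898 V


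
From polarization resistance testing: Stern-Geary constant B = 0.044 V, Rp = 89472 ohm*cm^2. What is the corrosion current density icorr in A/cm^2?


Apply the Stern-Geary relation: icorr = B / Rp
icorr = 0.044 / 89472 = 4.918×10^-7 A/cm^2

4.918×10^-7 A/cm^2


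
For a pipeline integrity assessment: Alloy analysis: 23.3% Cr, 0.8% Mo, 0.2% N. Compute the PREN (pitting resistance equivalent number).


Apply the PREN formula: PREN = Cr + 3.3*Mo + 16*N
PREN = 23.3 + 3.3*0.8 + 16*0.2
PREN = 23.3 + 2.64 + 3.2 = 29.14

29.14


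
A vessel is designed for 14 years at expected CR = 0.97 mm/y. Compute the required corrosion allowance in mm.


Corrosion allowance = CR × design life
CA = 0.97 * 14 = 13.58 mm

13.58 mm


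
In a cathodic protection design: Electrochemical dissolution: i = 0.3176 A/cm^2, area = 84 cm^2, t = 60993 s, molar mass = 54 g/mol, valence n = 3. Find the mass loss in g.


Apply Faraday's law: m = i*A*t*M / (n*F)
Total charge passed Q = i*A*t = 0.3176*84*60993 = 1627195.6512 C
m = Q*M/(n*F) = 1627195.6512*54/(3*96485) = 303.5655 g

303.5655 g


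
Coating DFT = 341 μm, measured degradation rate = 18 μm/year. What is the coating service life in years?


Service life = thickness / degradation rate
Life = 341 / 18 = 18.9 years

18.9 years


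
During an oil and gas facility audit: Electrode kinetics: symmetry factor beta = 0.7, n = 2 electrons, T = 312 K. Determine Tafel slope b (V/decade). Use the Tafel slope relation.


Apply the Tafel slope relation: b = 2.303*R*T/(beta*n*F)
Numerator: 2.303 * 8.314 * 312 = 5973.91
Denominator: 0.7 * 2 * 96485 = 135079.0
b = 5973.91 / 135079.0 = 0.0442 V/decade

0.0442 V/decade


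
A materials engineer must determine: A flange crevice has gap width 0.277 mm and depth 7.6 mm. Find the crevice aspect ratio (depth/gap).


Aspect ratio = depth / gap
Ratio = 7.6 / 0.277 = 27.4

27.4


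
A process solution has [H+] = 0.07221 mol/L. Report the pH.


pH = −log10[H+]
pH = −log10(0.07221) = 1.14

1.14


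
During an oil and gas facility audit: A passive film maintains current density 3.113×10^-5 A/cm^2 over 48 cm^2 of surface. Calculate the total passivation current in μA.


I = i_pass * A, then convert A → μA (×10^6)
I = 3.113×10^-5 * 48 * 10^6 = 1494.24 μA

1494.24 μA


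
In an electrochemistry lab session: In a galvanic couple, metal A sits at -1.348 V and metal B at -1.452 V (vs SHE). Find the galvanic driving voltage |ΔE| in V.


Driving voltage is the absolute potential difference.
|ΔE| = |-1.348 − (-1.452)| = 0.104 V

0.104 V


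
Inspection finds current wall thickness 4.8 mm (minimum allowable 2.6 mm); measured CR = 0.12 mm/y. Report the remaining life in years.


Apply the remaining-life relation: RL = (t_current − t_min) / CR
RL = (4.8 − 2.6) / 0.12 = 2.2 / 0.12 = 18.3 years

18.3 years


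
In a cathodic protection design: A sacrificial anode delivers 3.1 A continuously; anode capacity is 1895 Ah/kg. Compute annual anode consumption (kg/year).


Annual consumption = current * hours per year / capacity
Rate = 3.1 * 8760 / 1895 = 14.3 kg/year

14.3 kg/year


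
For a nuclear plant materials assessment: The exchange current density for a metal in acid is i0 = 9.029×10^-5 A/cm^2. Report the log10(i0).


i0 = 9.029×10^-5 A/cm^2
log10(i0) = -4.044

-4.044


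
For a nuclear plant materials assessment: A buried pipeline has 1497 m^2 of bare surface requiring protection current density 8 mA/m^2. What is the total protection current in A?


I = area * current density, then convert mA → A (÷1000)
I = 1497 * 8 / 1000 = 11.98 A

11.98 A


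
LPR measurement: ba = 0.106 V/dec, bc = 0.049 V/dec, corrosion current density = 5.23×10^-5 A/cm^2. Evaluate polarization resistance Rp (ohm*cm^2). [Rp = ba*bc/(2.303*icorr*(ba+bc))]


Apply the Stern-Geary equation: Rp = ba*bc / (2.303*icorr*(ba+bc))
ba*bc = 0.106*0.049 = 0.005194
ba+bc = 0.155; 2.303*icorr*(ba+bc) = 2.303*5.23×10^-5*0.155 = 1.8669269×10^-5
Rp = 0.005194 / 1.8669269×10^-5 = 278.2 ohm*cm^2

278.2 ohm*cm^2


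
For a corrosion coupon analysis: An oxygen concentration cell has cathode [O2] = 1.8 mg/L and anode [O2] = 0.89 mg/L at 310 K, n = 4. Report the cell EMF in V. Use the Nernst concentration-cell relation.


Apply the Nernst concentration-cell relation: E = (RT/nF)*ln(C_cathode/C_anode)
RT/nF = 8.314*310/(4*96485) = 0.00667808 V
ln(1.8/0.89) = 0.70432
E = 0.00667808 * 0.70432 = 0.0047 V

0.0047 V


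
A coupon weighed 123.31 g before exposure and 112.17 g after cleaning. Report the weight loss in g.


Weight loss = initial − final
WL = 123.31 − 112.17 = 11.14 g

11.14 g


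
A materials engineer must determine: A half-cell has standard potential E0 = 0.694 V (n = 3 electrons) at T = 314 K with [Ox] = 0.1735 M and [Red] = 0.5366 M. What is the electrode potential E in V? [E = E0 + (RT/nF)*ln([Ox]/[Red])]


Apply the Nernst equation: E = E0 + (RT/nF)*ln([Ox]/[Red])
Step 1: RT/nF = 8.314*314/(3*96485) = 0.009019 V
Step 2: [Ox]/[Red] = 0.1735/0.5366 = 0.323332
Step 3: ln(0.323332) = -1.129076
Step 4: correction = 0.009019 * -1.129076 = -0.01 V
E = 0.694 + -0.01 = 0.684 V

0.684 V


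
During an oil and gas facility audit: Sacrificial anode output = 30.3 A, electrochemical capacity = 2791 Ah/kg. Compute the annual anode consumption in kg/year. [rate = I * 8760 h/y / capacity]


Annual consumption = current * hours per year / capacity
Rate = 30.3 * 8760 / 2791 = 95.1 kg/year

95.1 kg/year


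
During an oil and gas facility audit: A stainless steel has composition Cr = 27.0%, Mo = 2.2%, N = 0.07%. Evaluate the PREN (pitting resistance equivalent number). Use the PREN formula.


Apply the PREN formula: PREN = Cr + 3.3*Mo + 16*N
PREN = 27.0 + 3.3*2.2 + 16*0.07
PREN = 27.0 + 7.26 + 1.12 = 35.38

35.38


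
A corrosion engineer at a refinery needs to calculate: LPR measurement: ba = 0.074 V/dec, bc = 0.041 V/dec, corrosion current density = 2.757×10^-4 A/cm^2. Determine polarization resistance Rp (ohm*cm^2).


Apply the Stern-Geary equation: Rp = ba*bc / (2.303*icorr*(ba+bc))
ba*bc = 0.074*0.041 = 0.003034
ba+bc = 0.115; 2.303*icorr*(ba+bc) = 2.303*2.757×10^-4*0.115 = 7.3017766×10^-5
Rp = 0.003034 / 7.3017766×10^-5 = 41.6 ohm*cm^2

41.6 ohm*cm^2


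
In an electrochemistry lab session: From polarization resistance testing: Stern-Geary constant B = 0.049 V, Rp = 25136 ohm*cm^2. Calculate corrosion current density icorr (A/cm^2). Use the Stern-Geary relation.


Apply the Stern-Geary relation: icorr = B / Rp
icorr = 0.049 / 25136 = 1.949×10^-6 A/cm^2

1.949×10^-6 A/cm^2


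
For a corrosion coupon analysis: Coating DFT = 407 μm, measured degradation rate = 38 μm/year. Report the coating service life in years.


Service life = thickness / degradation rate
Life = 407 / 38 = 10.7 years

10.7 years


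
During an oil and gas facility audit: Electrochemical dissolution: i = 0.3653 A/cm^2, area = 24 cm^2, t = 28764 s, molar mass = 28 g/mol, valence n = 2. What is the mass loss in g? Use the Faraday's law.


Apply Faraday's law: m = i*A*t*M / (n*F)
Total charge passed Q = i*A*t = 0.3653*24*28764 = 252179.7408 C
m = Q*M/(n*F) = 252179.7408*28/(2*96485) = 36.591 g

36.591 g


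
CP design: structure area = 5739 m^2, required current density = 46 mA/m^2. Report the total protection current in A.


I = area * current density, then convert mA → A (÷1000)
I = 5739 * 46 / 1000 = 263.99 A

263.99 A


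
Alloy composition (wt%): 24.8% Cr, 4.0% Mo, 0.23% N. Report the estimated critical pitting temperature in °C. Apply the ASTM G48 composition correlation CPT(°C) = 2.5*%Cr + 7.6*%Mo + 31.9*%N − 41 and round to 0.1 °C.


Apply the ASTM G48 empirical CPT estimate: CPT(°C) = 2.5*%Cr + 7.6*%Mo + 31.9*%N − 41
2.5*24.8 = 62; 7.6*4.0 = 30.4; 31.9*0.23 = 7.337
CPT = 62 + 30.4 + 7.337 − 41 = 58.737 °C
Rounded to 0.1 °C: CPT ≈ 58.7 °C

58.7 °C


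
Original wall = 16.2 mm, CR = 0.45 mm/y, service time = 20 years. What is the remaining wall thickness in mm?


Remaining wall = original − CR × time
t = 16.2 − 0.45*20 = 16.2 − 9.0 = 7.2 mm

7.2 mm


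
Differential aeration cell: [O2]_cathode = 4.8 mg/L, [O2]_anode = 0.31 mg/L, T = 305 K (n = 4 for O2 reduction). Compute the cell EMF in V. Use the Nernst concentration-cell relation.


Apply the Nernst concentration-cell relation: E = (RT/nF)*ln(C_cathode/C_anode)
RT/nF = 8.314*305/(4*96485) = 0.00657037 V
ln(4.8/0.31) = 2.7398
E = 0.00657037 * 2.7398 = 0.018 V

0.018 V


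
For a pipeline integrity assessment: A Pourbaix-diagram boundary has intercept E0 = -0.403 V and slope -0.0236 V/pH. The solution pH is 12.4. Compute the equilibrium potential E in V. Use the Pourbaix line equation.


Apply the Pourbaix line equation: E = E0 + slope*pH
E = -0.403 + (-0.0236)*12.4 = -0.403 + (-0.29264) = -0.69564 V
Rounded to 3 decimal places: E = -0.696 V

-0.696 V


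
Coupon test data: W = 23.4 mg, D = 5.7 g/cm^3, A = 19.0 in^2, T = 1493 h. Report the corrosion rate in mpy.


Apply the mpy weight-loss relation: CR = 534 * W / (D * A * T)
Numerator: 534 * 23.4 = 12495.6
Denominator: 5.7 * 19.0 * 1493 = 161691.9
CR = 12495.6 / 161691.9 = 0.0773 mpy

0.0773 mpy


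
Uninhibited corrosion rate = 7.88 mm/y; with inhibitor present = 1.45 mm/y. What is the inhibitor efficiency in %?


Apply the inhibitor-efficiency definition: IE = (CR_blank − CR_inh)/CR_blank × 100
IE = (7.88 − 1.45) / 7.88 × 100
IE = 6.43 / 7.88 × 100 = 81.6 %

81.6 %


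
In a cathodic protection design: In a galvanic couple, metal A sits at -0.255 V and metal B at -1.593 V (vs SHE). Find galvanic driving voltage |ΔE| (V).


Driving voltage is the absolute potential difference.
|ΔE| = |-0.255 − (-1.593)| = 1.338 V

1.338 V


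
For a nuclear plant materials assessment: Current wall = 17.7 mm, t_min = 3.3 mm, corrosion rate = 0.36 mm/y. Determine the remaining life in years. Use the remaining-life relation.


Apply the remaining-life relation: RL = (t_current − t_min) / CR
RL = (17.7 − 3.3) / 0.36 = 14.4 / 0.36 = 40.0 years

40.0 years


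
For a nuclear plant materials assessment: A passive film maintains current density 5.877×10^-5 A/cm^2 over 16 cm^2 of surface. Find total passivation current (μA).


I = i_pass * A, then convert A → μA (×10^6)
I = 5.877×10^-5 * 16 * 10^6 = 940.32 μA

940.32 μA


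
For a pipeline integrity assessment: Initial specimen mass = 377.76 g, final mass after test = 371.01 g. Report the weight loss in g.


Weight loss = initial − final
WL = 377.76 − 371.01 = 6.75 g

6.75 g


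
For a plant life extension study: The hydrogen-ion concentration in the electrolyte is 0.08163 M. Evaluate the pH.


pH = −log10[H+]
pH = −log10(0.08163) = 1.09

1.09


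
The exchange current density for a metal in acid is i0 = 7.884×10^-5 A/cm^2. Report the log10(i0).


i0 = 7.884×10^-5 A/cm^2
log10(i0) = -4.103

-4.103


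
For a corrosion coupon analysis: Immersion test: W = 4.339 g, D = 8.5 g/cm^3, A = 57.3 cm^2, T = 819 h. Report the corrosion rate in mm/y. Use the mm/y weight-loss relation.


Apply the mm/y weight-loss relation: CR = 87600 * W / (D * A * T)
Numerator: 87600 * 4.339 = 380096.4
Denominator: 8.5 * 57.3 * 819 = 398893.95
CR = 380096.4 / 398893.95 = 0.9529 mm/y

0.9529 mm/y


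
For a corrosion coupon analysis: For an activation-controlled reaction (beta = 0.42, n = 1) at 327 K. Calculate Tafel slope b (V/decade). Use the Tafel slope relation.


Apply the Tafel slope relation: b = 2.303*R*T/(beta*n*F)
Numerator: 2.303 * 8.314 * 327 = 6261.12
Denominator: 0.42 * 1 * 96485 = 40523.7
b = 6261.12 / 40523.7 = 0.1545 V/decade

0.1545 V/decade


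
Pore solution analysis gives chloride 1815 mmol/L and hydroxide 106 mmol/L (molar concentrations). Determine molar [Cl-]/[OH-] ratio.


Threshold parameter = [Cl-] / [OH-] (molar basis; both in mmol/L, so units cancel)
Ratio = 1815 / 106 = 17.12

17.12


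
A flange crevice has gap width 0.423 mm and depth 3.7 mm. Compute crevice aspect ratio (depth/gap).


Aspect ratio = depth / gap
Ratio = 3.7 / 0.423 = 8.7

8.7


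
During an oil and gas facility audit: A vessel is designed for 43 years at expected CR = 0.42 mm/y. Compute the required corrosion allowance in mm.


Corrosion allowance = CR × design life
CA = 0.42 * 43 = 18.06 mm

18.06 mm


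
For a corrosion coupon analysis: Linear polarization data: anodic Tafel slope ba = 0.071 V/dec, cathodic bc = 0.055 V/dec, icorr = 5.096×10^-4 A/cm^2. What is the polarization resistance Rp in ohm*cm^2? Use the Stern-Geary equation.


Apply the Stern-Geary equation: Rp = ba*bc / (2.303*icorr*(ba+bc))
ba*bc = 0.071*0.055 = 0.003905
ba+bc = 0.126; 2.303*icorr*(ba+bc) = 2.303*5.096×10^-4*0.126 = 1.4787471×10^-4
Rp = 0.003905 / 1.4787471×10^-4 = 26.4 ohm*cm^2

26.4 ohm*cm^2


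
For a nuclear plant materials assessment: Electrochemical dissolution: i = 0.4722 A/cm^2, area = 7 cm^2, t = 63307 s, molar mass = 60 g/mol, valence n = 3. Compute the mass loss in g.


Apply Faraday's law: m = i*A*t*M / (n*F)
Total charge passed Q = i*A*t = 0.4722*7*63307 = 209254.9578 C
m = Q*M/(n*F) = 209254.9578*60/(3*96485) = 43.37565 g

43.37565 g


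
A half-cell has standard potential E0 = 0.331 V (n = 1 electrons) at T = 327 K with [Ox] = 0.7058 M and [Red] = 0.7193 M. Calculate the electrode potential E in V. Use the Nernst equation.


Apply the Nernst equation: E = E0 + (RT/nF)*ln([Ox]/[Red])
Step 1: RT/nF = 8.314*327/(1*96485) = 0.02817721 V
Step 2: [Ox]/[Red] = 0.7058/0.7193 = 0.981232
Step 3: ln(0.981232) = -0.018946
Step 4: correction = 0.02817721 * -0.018946 = -0.0005 V
E = 0.331 + -0.0005 = 0.3305 V

0.3305 V


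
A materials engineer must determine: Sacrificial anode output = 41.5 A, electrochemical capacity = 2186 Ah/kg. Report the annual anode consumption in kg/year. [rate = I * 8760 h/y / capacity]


Annual consumption = current * hours per year / capacity
Rate = 41.5 * 8760 / 2186 = 166.3 kg/year

166.3 kg/year


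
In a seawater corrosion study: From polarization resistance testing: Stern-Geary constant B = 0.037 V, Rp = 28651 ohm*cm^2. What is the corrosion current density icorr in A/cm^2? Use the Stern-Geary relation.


Apply the Stern-Geary relation: icorr = B / Rp
icorr = 0.037 / 28651 = 1.291×10^-6 A/cm^2

1.291×10^-6 A/cm^2


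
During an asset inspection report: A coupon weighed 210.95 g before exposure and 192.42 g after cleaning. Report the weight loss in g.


Weight loss = initial − final
WL = 210.95 − 192.42 = 18.53 g

18.53 g


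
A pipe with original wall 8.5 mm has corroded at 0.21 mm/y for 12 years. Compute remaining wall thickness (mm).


Remaining wall = original − CR × time
t = 8.5 − 0.21*12 = 8.5 − 2.52 = 5.98 mm

5.98 mm


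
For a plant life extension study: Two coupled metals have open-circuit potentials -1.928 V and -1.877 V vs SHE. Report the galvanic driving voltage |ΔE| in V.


Driving voltage is the absolute potential difference.
|ΔE| = |-1.928 − (-1.877)| = 0.051 V

0.051 V


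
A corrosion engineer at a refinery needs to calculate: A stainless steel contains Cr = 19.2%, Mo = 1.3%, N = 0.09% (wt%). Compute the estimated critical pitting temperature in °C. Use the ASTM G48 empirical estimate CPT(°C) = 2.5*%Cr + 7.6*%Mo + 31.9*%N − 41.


Apply the ASTM G48 empirical CPT estimate: CPT(°C) = 2.5*%Cr + 7.6*%Mo + 31.9*%N − 41
2.5*19.2 = 48; 7.6*1.3 = 9.88; 31.9*0.09 = 2.871
CPT = 48 + 9.88 + 2.871 − 41 = 19.751 °C
Rounded to 0.1 °C: CPT ≈ 19.8 °C

19.8 °C


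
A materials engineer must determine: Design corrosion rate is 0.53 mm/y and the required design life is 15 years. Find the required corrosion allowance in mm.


Corrosion allowance = CR × design life
CA = 0.53 * 15 = 7.95 mm

7.95 mm


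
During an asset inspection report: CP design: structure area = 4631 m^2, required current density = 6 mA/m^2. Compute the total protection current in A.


I = area * current density, then convert mA → A (÷1000)
I = 4631 * 6 / 1000 = 27.79 A

27.79 A


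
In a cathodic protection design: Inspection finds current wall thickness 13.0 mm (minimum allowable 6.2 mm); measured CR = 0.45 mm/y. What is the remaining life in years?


Apply the remaining-life relation: RL = (t_current − t_min) / CR
RL = (13.0 − 6.2) / 0.45 = 6.8 / 0.45 = 15.1 years

15.1 years


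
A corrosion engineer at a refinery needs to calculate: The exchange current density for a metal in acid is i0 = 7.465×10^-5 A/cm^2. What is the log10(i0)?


i0 = 7.465×10^-5 A/cm^2
log10(i0) = -4.127

-4.127


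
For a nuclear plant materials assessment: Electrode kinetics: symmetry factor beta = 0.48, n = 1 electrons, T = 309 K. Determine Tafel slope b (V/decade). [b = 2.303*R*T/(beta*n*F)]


Apply the Tafel slope relation: b = 2.303*R*T/(beta*n*F)
Numerator: 2.303 * 8.314 * 309 = 5916.47
Denominator: 0.48 * 1 * 96485 = 46312.8
b = 5916.47 / 46312.8 = 0.1278 V/decade

0.1278 V/decade


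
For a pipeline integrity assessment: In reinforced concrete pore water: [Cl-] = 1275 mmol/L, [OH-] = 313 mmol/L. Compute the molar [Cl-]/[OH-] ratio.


Threshold parameter = [Cl-] / [OH-] (molar basis; both in mmol/L, so units cancel)
Ratio = 1275 / 313 = 4.07

4.07


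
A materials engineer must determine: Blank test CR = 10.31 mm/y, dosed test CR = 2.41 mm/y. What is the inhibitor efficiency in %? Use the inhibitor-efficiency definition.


Apply the inhibitor-efficiency definition: IE = (CR_blank − CR_inh)/CR_blank × 100
IE = (10.31 − 2.41) / 10.31 × 100
IE = 7.9 / 10.31 × 100 = 76.6 %

76.6 %


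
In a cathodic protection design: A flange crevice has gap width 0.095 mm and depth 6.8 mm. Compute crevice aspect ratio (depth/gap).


Aspect ratio = depth / gap
Ratio = 6.8 / 0.095 = 71.6

71.6


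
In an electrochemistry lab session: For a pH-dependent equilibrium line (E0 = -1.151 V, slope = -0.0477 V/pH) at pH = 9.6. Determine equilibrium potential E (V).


Apply the Pourbaix line equation: E = E0 + slope*pH
E = -1.151 + (-0.0477)*9.6 = -1.151 + (-0.45792) = -1.60892 V
Rounded to 4 decimal places: E = -1.6089 V

-1.6089 V


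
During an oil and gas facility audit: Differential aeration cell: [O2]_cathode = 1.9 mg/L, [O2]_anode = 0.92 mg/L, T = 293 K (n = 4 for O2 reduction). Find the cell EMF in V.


Apply the Nernst concentration-cell relation: E = (RT/nF)*ln(C_cathode/C_anode)
RT/nF = 8.314*293/(4*96485) = 0.00631187 V
ln(1.9/0.92) = 0.72524
E = 0.00631187 * 0.72524 = 0.00458 V

0.00458 V


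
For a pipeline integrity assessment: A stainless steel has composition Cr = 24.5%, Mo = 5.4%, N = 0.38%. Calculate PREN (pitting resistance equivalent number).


Apply the PREN formula: PREN = Cr + 3.3*Mo + 16*N
PREN = 24.5 + 3.3*5.4 + 16*0.38
PREN = 24.5 + 17.82 + 6.08 = 48.4

48.4


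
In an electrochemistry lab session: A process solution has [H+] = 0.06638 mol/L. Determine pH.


pH = −log10[H+]
pH = −log10(0.06638) = 1.18

1.18


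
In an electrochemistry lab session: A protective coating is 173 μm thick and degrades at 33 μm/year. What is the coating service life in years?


Service life = thickness / degradation rate
Life = 173 / 33 = 5.2 years

5.2 years


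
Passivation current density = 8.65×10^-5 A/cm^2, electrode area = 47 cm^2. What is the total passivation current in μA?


I = i_pass * A, then convert A → μA (×10^6)
I = 8.65×10^-5 * 47 * 10^6 = 4065.5 μA

4065.5 μA


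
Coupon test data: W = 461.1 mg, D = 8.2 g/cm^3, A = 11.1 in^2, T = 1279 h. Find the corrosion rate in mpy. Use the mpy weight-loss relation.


Apply the mpy weight-loss relation: CR = 534 * W / (D * A * T)
Numerator: 534 * 461.1 = 246227.4
Denominator: 8.2 * 11.1 * 1279 = 116414.58
CR = 246227.4 / 116414.58 = 2.11509 mpy

2.11509 mpy


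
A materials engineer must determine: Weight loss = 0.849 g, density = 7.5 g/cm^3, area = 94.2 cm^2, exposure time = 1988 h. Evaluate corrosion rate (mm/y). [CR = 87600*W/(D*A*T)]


Apply the mm/y weight-loss relation: CR = 87600 * W / (D * A * T)
Numerator: 87600 * 0.849 = 74372.4
Denominator: 7.5 * 94.2 * 1988 = 1404522.0
CR = 74372.4 / 1404522.0 = 0.05295 mm/y

0.05295 mm/y


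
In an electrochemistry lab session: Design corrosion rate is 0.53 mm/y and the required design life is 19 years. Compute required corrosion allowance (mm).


Corrosion allowance = CR × design life
CA = 0.53 * 19 = 10.07 mm

10.07 mm


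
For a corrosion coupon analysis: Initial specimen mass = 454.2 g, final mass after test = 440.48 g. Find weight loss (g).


Weight loss = initial − final
WL = 454.2 − 440.48 = 13.72 g

13.72 g


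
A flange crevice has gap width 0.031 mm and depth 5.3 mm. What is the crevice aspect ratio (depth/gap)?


Aspect ratio = depth / gap
Ratio = 5.3 / 0.031 = 171.0

171.0


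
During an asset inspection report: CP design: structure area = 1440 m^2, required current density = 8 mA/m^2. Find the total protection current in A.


I = area * current density, then convert mA → A (÷1000)
I = 1440 * 8 / 1000 = 11.52 A

11.52 A


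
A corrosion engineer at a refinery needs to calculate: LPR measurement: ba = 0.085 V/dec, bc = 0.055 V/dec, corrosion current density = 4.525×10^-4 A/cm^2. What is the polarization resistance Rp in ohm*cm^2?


Apply the Stern-Geary equation: Rp = ba*bc / (2.303*icorr*(ba+bc))
ba*bc = 0.085*0.055 = 0.004675
ba+bc = 0.14; 2.303*icorr*(ba+bc) = 2.303*4.525×10^-4*0.14 = 1.4589505×10^-4
Rp = 0.004675 / 1.4589505×10^-4 = 32.0 ohm*cm^2

32.0 ohm*cm^2


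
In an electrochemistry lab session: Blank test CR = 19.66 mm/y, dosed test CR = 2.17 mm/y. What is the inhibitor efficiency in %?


Apply the inhibitor-efficiency definition: IE = (CR_blank − CR_inh)/CR_blank × 100
IE = (19.66 − 2.17) / 19.66 × 100
IE = 17.49 / 19.66 × 100 = 89.0 %

89.0 %


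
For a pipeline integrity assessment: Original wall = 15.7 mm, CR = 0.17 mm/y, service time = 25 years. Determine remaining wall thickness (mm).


Remaining wall = original − CR × time
t = 15.7 − 0.17*25 = 15.7 − 4.25 = 11.45 mm

11.45 mm


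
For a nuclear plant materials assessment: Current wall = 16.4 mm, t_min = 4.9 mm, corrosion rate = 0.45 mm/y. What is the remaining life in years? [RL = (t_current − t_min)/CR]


Apply the remaining-life relation: RL = (t_current − t_min) / CR
RL = (16.4 − 4.9) / 0.45 = 11.5 / 0.45 = 25.6 years

25.6 years


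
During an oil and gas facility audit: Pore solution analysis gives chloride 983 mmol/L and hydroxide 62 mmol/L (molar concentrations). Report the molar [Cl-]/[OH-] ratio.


Threshold parameter = [Cl-] / [OH-] (molar basis; both in mmol/L, so units cancel)
Ratio = 983 / 62 = 15.85

15.85


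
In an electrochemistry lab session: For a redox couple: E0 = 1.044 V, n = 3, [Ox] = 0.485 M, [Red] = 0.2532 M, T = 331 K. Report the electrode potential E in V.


Apply the Nernst equation: E = E0 + (RT/nF)*ln([Ox]/[Red])
Step 1: RT/nF = 8.314*331/(3*96485) = 0.00950729 V
Step 2: [Ox]/[Red] = 0.485/0.2532 = 1.915482
Step 3: ln(1.915482) = 0.649969
Step 4: correction = 0.00950729 * 0.649969 = 0.0062 V
E = 1.044 + 0.0062 = 1.0502 V

1.0502 V


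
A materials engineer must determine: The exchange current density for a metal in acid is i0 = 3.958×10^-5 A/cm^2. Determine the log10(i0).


i0 = 3.958×10^-5 A/cm^2
log10(i0) = -4.403

-4.403


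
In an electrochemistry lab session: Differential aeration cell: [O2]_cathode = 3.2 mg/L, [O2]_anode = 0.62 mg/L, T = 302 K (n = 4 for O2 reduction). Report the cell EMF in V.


Apply the Nernst concentration-cell relation: E = (RT/nF)*ln(C_cathode/C_anode)
RT/nF = 8.314*302/(4*96485) = 0.00650575 V
ln(3.2/0.62) = 1.64119
E = 0.00650575 * 1.64119 = 0.01068 V

0.01068 V


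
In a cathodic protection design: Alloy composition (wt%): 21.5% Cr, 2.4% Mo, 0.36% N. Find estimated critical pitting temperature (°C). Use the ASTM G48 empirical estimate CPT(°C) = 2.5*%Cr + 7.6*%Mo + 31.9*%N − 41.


Apply the ASTM G48 empirical CPT estimate: CPT(°C) = 2.5*%Cr + 7.6*%Mo + 31.9*%N − 41
2.5*21.5 = 53.75; 7.6*2.4 = 18.24; 31.9*0.36 = 11.484
CPT = 53.75 + 18.24 + 11.484 − 41 = 42.474 °C
Rounded to 0.1 °C: CPT ≈ 42.5 °C

42.5 °C


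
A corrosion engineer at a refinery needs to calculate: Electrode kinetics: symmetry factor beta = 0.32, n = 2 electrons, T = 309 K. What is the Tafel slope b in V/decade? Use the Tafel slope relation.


Apply the Tafel slope relation: b = 2.303*R*T/(beta*n*F)
Numerator: 2.303 * 8.314 * 309 = 5916.47
Denominator: 0.32 * 2 * 96485 = 61750.4
b = 5916.47 / 61750.4 = 0.096 V/decade

0.096 V/decade


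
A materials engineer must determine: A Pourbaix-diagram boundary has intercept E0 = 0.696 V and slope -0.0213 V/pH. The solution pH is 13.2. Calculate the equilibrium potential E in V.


Apply the Pourbaix line equation: E = E0 + slope*pH
E = 0.696 + (-0.0213)*13.2 = 0.696 + (-0.28116) = 0.41484 V
Rounded to 4 decimal places: E = 0.4148 V

0.4148 V


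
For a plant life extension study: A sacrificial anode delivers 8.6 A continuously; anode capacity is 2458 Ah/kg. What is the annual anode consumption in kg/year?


Annual consumption = current * hours per year / capacity
Rate = 8.6 * 8760 / 2458 = 30.6 kg/year

30.6 kg/year


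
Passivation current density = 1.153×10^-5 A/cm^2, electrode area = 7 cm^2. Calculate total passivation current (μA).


I = i_pass * A, then convert A → μA (×10^6)
I = 1.153×10^-5 * 7 * 10^6 = 80.71 μA

80.71 μA


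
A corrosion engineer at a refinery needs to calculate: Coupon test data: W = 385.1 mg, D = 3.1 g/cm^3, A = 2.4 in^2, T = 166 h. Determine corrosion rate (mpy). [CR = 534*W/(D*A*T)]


Apply the mpy weight-loss relation: CR = 534 * W / (D * A * T)
Numerator: 534 * 385.1 = 205643.4
Denominator: 3.1 * 2.4 * 166 = 1235.04
CR = 205643.4 / 1235.04 = 166.507 mpy

166.507 mpy


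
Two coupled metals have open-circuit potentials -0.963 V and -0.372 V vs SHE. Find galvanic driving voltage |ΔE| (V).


Driving voltage is the absolute potential difference.
|ΔE| = |-0.963 − (-0.372)| = 0.591 V

0.591 V


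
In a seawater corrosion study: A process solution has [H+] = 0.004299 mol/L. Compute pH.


pH = −log10[H+]
pH = −log10(0.004299) = 2.37

2.37


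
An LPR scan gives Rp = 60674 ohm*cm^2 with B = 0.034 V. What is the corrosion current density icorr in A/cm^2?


Apply the Stern-Geary relation: icorr = B / Rp
icorr = 0.034 / 60674 = 5.604×10^-7 A/cm^2

5.604×10^-7 A/cm^2


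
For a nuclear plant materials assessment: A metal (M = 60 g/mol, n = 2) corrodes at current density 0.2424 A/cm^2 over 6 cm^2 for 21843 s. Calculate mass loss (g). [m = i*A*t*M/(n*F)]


Apply Faraday's law: m = i*A*t*M / (n*F)
Total charge passed Q = i*A*t = 0.2424*6*21843 = 31768.4592 C
m = Q*M/(n*F) = 31768.4592*60/(2*96485) = 9.87774 g

9.87774 g


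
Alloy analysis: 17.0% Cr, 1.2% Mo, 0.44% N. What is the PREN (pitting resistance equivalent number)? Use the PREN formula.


Apply the PREN formula: PREN = Cr + 3.3*Mo + 16*N
PREN = 17.0 + 3.3*1.2 + 16*0.44
PREN = 17.0 + 3.96 + 7.04 = 28.0

28.0


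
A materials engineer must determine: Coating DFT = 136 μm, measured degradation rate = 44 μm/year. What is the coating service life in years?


Service life = thickness / degradation rate
Life = 136 / 44 = 3.1 years

3.1 years


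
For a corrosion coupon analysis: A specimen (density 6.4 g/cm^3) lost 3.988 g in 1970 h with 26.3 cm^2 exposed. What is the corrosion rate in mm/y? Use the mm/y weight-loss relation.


Apply the mm/y weight-loss relation: CR = 87600 * W / (D * A * T)
Numerator: 87600 * 3.988 = 349348.8
Denominator: 6.4 * 26.3 * 1970 = 331590.4
CR = 349348.8 / 331590.4 = 1.05356 mm/y

1.05356 mm/y


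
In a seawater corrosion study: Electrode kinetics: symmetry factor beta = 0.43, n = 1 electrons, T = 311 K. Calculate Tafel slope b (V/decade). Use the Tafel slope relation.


Apply the Tafel slope relation: b = 2.303*R*T/(beta*n*F)
Numerator: 2.303 * 8.314 * 311 = 5954.76
Denominator: 0.43 * 1 * 96485 = 41488.55
b = 5954.76 / 41488.55 = 0.144 V/decade

0.144 V/decade


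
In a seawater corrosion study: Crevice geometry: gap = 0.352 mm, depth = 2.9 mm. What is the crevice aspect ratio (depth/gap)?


Aspect ratio = depth / gap
Ratio = 2.9 / 0.352 = 8.2

8.2


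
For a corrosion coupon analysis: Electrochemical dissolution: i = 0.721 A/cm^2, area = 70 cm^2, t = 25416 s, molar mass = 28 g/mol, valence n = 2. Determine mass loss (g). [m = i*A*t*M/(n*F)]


Apply Faraday's law: m = i*A*t*M / (n*F)
Total charge passed Q = i*A*t = 0.721*70*25416 = 1282745.52 C
m = Q*M/(n*F) = 1282745.52*28/(2*96485) = 186.127 g

186.127 g


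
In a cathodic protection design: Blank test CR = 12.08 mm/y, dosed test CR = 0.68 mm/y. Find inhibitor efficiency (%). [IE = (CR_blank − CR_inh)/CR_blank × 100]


Apply the inhibitor-efficiency definition: IE = (CR_blank − CR_inh)/CR_blank × 100
IE = (12.08 − 0.68) / 12.08 × 100
IE = 11.4 / 12.08 × 100 = 94.4 %

94.4 %


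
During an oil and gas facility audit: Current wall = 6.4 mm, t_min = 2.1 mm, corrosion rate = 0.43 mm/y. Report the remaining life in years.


Apply the remaining-life relation: RL = (t_current − t_min) / CR
RL = (6.4 − 2.1) / 0.43 = 4.3 / 0.43 = 10.0 years

10.0 years


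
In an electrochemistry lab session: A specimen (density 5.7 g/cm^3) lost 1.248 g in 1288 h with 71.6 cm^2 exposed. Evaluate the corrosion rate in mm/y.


Apply the mm/y weight-loss relation: CR = 87600 * W / (D * A * T)
Numerator: 87600 * 1.248 = 109324.8
Denominator: 5.7 * 71.6 * 1288 = 525658.56
CR = 109324.8 / 525658.56 = 0.20798 mm/y

0.20798 mm/y


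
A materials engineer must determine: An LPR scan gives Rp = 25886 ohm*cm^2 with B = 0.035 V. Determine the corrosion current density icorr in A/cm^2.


Apply the Stern-Geary relation: icorr = B / Rp
icorr = 0.035 / 25886 = 1.352×10^-6 A/cm^2

1.352×10^-6 A/cm^2


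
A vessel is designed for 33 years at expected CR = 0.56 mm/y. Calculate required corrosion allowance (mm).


Corrosion allowance = CR × design life
CA = 0.56 * 33 = 18.48 mm

18.48 mm


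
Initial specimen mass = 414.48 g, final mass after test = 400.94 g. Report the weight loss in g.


Weight loss = initial − final
WL = 414.48 − 400.94 = 13.54 g

13.54 g


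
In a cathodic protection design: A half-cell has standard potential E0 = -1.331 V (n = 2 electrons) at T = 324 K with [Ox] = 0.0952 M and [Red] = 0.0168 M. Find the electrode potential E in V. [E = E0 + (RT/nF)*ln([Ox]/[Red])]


Apply the Nernst equation: E = E0 + (RT/nF)*ln([Ox]/[Red])
Step 1: RT/nF = 8.314*324/(2*96485) = 0.01395935 V
Step 2: [Ox]/[Red] = 0.0952/0.0168 = 5.666667
Step 3: ln(5.666667) = 1.734601
Step 4: correction = 0.01395935 * 1.734601 = 0.0242 V
E = -1.331 + 0.0242 = -1.3068 V

-1.3068 V


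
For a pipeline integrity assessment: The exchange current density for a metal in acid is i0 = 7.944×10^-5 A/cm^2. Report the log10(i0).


i0 = 7.944×10^-5 A/cm^2
log10(i0) = -4.1

-4.1


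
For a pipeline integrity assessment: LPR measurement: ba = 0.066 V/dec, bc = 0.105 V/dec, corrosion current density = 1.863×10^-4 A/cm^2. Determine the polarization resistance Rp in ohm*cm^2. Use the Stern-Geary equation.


Apply the Stern-Geary equation: Rp = ba*bc / (2.303*icorr*(ba+bc))
ba*bc = 0.066*0.105 = 0.00693
ba+bc = 0.171; 2.303*icorr*(ba+bc) = 2.303*1.863×10^-4*0.171 = 7.3367362×10^-5
Rp = 0.00693 / 7.3367362×10^-5 = 94.5 ohm*cm^2

94.5 ohm*cm^2


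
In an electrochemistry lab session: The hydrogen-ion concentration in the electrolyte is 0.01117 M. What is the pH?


pH = −log10[H+]
pH = −log10(0.01117) = 1.95

1.95


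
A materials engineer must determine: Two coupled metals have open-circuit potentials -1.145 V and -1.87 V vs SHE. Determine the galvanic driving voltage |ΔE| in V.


Driving voltage is the absolute potential difference.
|ΔE| = |-1.145 − (-1.87)| = 0.725 V

0.725 V


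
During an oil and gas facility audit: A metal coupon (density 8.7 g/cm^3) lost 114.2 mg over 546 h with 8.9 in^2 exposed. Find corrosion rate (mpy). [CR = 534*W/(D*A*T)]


Apply the mpy weight-loss relation: CR = 534 * W / (D * A * T)
Numerator: 534 * 114.2 = 60982.8
Denominator: 8.7 * 8.9 * 546 = 42276.78
CR = 60982.8 / 42276.78 = 1.44247 mpy

1.44247 mpy


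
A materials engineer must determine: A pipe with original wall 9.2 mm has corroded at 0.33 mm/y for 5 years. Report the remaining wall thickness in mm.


Remaining wall = original − CR × time
t = 9.2 − 0.33*5 = 9.2 − 1.65 = 7.55 mm

7.55 mm


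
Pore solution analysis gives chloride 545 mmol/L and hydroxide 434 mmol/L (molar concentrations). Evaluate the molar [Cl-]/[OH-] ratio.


Threshold parameter = [Cl-] / [OH-] (molar basis; both in mmol/L, so units cancel)
Ratio = 545 / 434 = 1.26

1.26


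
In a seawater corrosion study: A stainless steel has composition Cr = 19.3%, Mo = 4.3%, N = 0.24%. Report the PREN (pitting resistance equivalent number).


Apply the PREN formula: PREN = Cr + 3.3*Mo + 16*N
PREN = 19.3 + 3.3*4.3 + 16*0.24
PREN = 19.3 + 14.19 + 3.84 = 37.33

37.33


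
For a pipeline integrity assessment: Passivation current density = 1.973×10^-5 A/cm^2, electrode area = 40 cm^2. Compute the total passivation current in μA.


I = i_pass * A, then convert A → μA (×10^6)
I = 1.973×10^-5 * 40 * 10^6 = 789.2 μA

789.2 μA


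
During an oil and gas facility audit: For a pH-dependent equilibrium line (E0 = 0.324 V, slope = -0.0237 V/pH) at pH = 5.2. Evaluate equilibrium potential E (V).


Apply the Pourbaix line equation: E = E0 + slope*pH
E = 0.324 + (-0.0237)*5.2 = 0.324 + (-0.12324) = 0.20076 V
Rounded to 3 decimal places: E = 0.201 V

0.201 V


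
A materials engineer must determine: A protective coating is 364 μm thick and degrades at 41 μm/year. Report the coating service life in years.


Service life = thickness / degradation rate
Life = 364 / 41 = 8.9 years

8.9 years


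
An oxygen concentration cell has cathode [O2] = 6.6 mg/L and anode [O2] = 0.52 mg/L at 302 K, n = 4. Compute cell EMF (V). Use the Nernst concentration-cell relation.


Apply the Nernst concentration-cell relation: E = (RT/nF)*ln(C_cathode/C_anode)
RT/nF = 8.314*302/(4*96485) = 0.00650575 V
ln(6.6/0.52) = 2.541
E = 0.00650575 * 2.541 = 0.01653 V

0.01653 V


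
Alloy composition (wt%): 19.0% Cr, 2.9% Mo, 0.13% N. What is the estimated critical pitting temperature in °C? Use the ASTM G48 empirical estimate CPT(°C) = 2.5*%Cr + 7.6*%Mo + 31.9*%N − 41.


Apply the ASTM G48 empirical CPT estimate: CPT(°C) = 2.5*%Cr + 7.6*%Mo + 31.9*%N − 41
2.5*19.0 = 47.5; 7.6*2.9 = 22.04; 31.9*0.13 = 4.147
CPT = 47.5 + 22.04 + 4.147 − 41 = 32.687 °C
Rounded to 0.1 °C: CPT ≈ 32.7 °C

32.7 °C


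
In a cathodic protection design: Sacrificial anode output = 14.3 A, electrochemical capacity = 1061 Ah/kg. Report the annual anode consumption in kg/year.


Annual consumption = current * hours per year / capacity
Rate = 14.3 * 8760 / 1061 = 118.1 kg/year

118.1 kg/year


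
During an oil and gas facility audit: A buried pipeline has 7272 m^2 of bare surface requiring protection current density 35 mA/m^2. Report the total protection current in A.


I = area * current density, then convert mA → A (÷1000)
I = 7272 * 35 / 1000 = 254.52 A

254.52 A


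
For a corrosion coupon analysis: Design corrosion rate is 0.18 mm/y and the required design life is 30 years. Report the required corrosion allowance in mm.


Corrosion allowance = CR × design life
CA = 0.18 * 30 = 5.4 mm

5.4 mm


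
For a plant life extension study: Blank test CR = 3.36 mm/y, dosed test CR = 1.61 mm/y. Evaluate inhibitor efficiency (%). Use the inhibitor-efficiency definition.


Apply the inhibitor-efficiency definition: IE = (CR_blank − CR_inh)/CR_blank × 100
IE = (3.36 − 1.61) / 3.36 × 100
IE = 1.75 / 3.36 × 100 = 52.1 %

52.1 %


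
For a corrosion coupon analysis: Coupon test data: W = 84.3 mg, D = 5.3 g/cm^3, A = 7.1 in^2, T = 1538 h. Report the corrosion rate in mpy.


Apply the mpy weight-loss relation: CR = 534 * W / (D * A * T)
Numerator: 534 * 84.3 = 45016.2
Denominator: 5.3 * 7.1 * 1538 = 57874.94
CR = 45016.2 / 57874.94 = 0.778 mpy

0.778 mpy


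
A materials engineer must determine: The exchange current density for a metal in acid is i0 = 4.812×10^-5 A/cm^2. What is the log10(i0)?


i0 = 4.812×10^-5 A/cm^2
log10(i0) = -4.318

-4.318


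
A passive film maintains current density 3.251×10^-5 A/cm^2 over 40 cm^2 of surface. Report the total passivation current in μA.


I = i_pass * A, then convert A → μA (×10^6)
I = 3.251×10^-5 * 40 * 10^6 = 1300.4 μA

1300.4 μA


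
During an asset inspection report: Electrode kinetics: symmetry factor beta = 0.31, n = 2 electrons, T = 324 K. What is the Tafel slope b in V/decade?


Apply the Tafel slope relation: b = 2.303*R*T/(beta*n*F)
Numerator: 2.303 * 8.314 * 324 = 6203.67
Denominator: 0.31 * 2 * 96485 = 59820.7
b = 6203.67 / 59820.7 = 0.104 V/decade

0.104 V/decade
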